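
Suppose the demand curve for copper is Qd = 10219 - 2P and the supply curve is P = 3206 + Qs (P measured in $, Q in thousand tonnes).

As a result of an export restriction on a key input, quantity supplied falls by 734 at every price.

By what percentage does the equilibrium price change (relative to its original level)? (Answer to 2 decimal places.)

+5.47

Solve the original market: 10219 - 2P = P - 3206, hence P = 4475 and Q = 1269.
The new curves are Qd = 10219 - 2P (demand) and Qs = P - 3940 (supply).
New equilibrium: 10219 - 2P = P - 3940 ⇒ 14159 = 3P ⇒ P = 14159/3 ≈ 4719.6667, Q = 2339/3 ≈ 779.6667.
%ΔP = (4719.6667 − 4475) / 4475 × 100 = +5.47%.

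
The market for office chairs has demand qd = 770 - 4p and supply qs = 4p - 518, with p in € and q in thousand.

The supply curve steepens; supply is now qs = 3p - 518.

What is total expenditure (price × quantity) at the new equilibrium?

Original equilibrium: 770 - 4p = 4p - 518 gives 1288 = 8p, so p = 161 and q = 126.
With the change applied: demand qd = 770 - 4p, supply qs = 3p - 518.
New equilibrium: 770 - 4p = 3p - 518 ⇒ 1288 = 7p ⇒ p = 184, q = 34.
New expenditure = 184 × 34 = 6256.

6256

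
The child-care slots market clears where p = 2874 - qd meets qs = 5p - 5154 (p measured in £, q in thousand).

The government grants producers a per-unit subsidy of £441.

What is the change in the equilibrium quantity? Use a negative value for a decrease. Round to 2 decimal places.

+367.50

Before the shock: 2874 - p = 5p - 5154 ⇒ 8028 = 6p ⇒ p = 1338, q = 1536.
Since sellers receive the price plus the subsidy, the effective supply curve becomes qs = 5p - 2949.
Equate the new curves: 2874 - p = 5p - 2949, giving 5823 = 6p, p = 970.5, q = 1903.5.
Δq = 1903.5 − 1536 = +367.50.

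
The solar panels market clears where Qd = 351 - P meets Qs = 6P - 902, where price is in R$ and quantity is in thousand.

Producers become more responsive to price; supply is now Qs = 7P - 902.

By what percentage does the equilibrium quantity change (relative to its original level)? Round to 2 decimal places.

Solve the original market: 351 - P = 6P - 902, hence P = 179 and Q = 172.
With the change applied: demand Qd = 351 - P, supply Qs = 7P - 902.
New equilibrium: 351 - P = 7P - 902 ⇒ 1253 = 8P ⇒ P = 156.625, Q = 194.375.
%ΔQ = (194.375 − 172) / 172 × 100 = +13.01%.

+13.01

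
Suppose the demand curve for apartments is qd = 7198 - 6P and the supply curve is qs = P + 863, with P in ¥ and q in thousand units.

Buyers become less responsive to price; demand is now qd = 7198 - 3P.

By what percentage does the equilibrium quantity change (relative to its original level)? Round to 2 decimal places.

Initially, 7198 - 6P = P + 863, so 6335 = 7P and P = 905, q = 1768.
With the change applied: demand qd = 7198 - 3P, supply qs = P + 863.
Equate the new curves: 7198 - 3P = P + 863, giving 6335 = 4P, P = 1583.75, q = 2446.75.
%Δq = (2446.75 − 1768) / 1768 × 100 = +38.39%.

+38.39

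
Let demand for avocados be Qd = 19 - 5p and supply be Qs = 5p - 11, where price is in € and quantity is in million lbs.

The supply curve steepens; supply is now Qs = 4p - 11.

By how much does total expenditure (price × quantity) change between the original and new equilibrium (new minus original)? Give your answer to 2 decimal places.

Before the shock: 19 - 5p = 5p - 11 ⇒ 30 = 10p ⇒ p = 3, Q = 4.
The new curves are Qd = 19 - 5p (demand) and Qs = 4p - 11 (supply).
Clearing the new market: 19 - 5p = 4p - 11, so p = 10/3 ≈ 3.3333 and Q = 7/3 ≈ 2.3333.
Expenditure moves from 3×4 = 12 to 3.3333×2.3333 = 7.7778; change = -4.22.

-4.22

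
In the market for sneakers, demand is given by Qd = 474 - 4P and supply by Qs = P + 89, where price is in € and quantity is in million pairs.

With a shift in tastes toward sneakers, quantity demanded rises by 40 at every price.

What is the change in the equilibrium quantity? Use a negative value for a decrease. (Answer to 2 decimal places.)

Solve the original market: 474 - 4P = P + 89, hence P = 77 and Q = 166.
With the change applied: demand Qd = 514 - 4P, supply Qs = P + 89.
Clearing the new market: 514 - 4P = P + 89, so P = 85 and Q = 174.
ΔQ = 174 − 166 = +8.00.

+8.00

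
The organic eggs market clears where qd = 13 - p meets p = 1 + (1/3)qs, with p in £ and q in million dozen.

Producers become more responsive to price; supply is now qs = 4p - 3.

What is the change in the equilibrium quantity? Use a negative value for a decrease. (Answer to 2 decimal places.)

+0.80

Before the shock: 13 - p = 3p - 3 ⇒ 16 = 4p ⇒ p = 4, q = 9.
After the shift, demand is qd = 13 - p and supply is qs = 4p - 3.
Clearing the new market: 13 - p = 4p - 3, so p = 3.2 and q = 9.8.
Δq = 9.8 − 9 = +0.80.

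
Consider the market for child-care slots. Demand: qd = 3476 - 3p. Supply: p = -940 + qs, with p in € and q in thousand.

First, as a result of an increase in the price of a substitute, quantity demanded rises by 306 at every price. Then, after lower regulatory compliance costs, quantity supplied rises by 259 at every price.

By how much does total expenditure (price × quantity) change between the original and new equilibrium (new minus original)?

Before the shock: 3476 - 3p = p + 940 ⇒ 2536 = 4p ⇒ p = 634, q = 1574.
The shock moves the curves to qd = 3782 - 3p and qs = p + 1199.
Equate the new curves: 3782 - 3p = p + 1199, giving 2583 = 4p, p = 645.75, q = 1844.75.
Expenditure moves from 634×1574 = 997916 to 645.75×1844.75 = 1191247.3125; change = +193331.3125.

+193331.3125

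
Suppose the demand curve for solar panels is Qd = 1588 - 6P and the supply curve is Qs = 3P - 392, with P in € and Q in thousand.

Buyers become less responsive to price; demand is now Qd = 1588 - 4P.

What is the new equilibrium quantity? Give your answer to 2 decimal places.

456.57

Initially, 1588 - 6P = 3P - 392, so 1980 = 9P and P = 220, Q = 268.
With the change applied: demand Qd = 1588 - 4P, supply Qs = 3P - 392.
Clearing the new market: 1588 - 4P = 3P - 392, so P = 1980/7 ≈ 282.8571 and Q = 3196/7 ≈ 456.5714.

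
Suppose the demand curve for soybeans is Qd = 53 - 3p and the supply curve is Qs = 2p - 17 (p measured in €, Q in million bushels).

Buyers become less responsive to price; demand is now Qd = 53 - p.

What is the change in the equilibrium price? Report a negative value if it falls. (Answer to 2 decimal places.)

Original equilibrium: 53 - 3p = 2p - 17 gives 70 = 5p, so p = 14 and Q = 11.
The new curves are Qd = 53 - p (demand) and Qs = 2p - 17 (supply).
Clearing the new market: 53 - p = 2p - 17, so p = 70/3 ≈ 23.3333 and Q = 89/3 ≈ 29.6667.
Δp = 23.3333 − 14 = +9.33.

+9.33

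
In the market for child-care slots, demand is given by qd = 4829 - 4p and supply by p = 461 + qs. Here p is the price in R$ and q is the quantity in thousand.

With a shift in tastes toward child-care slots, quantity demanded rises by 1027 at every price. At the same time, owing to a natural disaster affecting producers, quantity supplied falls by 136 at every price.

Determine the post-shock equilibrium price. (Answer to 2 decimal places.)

1290.60

Original equilibrium: 4829 - 4p = p - 461 gives 5290 = 5p, so p = 1058 and q = 597.
The shock moves the curves to qd = 5856 - 4p and qs = p - 597.
Clearing the new market: 5856 - 4p = p - 597, so p = 1290.6 and q = 693.6.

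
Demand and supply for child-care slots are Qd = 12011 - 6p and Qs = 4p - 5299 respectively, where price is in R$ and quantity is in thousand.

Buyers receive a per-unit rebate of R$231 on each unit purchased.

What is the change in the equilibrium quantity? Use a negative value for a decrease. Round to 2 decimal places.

+554.40

Before the shock: 12011 - 6p = 4p - 5299 ⇒ 17310 = 10p ⇒ p = 1731, Q = 1625.
Since buyers' out-of-pocket price is the market price minus the rebate, the effective demand curve becomes Qd = 13397 - 6p.
Clearing the new market: 13397 - 6p = 4p - 5299, so p = 1869.6 and Q = 2179.4.
ΔQ = 2179.4 − 1625 = +554.40.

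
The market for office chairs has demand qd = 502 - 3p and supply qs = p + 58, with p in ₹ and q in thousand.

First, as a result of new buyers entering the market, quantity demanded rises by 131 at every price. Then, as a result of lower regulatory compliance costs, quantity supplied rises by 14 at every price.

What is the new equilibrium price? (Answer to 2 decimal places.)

140.25

Solve the original market: 502 - 3p = p + 58, hence p = 111 and q = 169.
After the shift, demand is qd = 633 - 3p and supply is qs = p + 72.
Setting them equal: 633 - 3p = p + 72 → 561 = 4p, so p = 140.25 and q = 212.25.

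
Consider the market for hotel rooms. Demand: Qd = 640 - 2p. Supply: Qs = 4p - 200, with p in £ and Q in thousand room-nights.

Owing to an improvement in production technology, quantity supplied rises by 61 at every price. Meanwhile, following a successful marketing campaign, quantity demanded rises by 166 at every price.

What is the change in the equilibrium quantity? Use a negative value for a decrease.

+131

Initially, 640 - 2p = 4p - 200, so 840 = 6p and p = 140, Q = 360.
After the shift, demand is Qd = 806 - 2p and supply is Qs = 4p - 139.
Clearing the new market: 806 - 2p = 4p - 139, so p = 157.5 and Q = 491.
ΔQ = 491 − 360 = +131.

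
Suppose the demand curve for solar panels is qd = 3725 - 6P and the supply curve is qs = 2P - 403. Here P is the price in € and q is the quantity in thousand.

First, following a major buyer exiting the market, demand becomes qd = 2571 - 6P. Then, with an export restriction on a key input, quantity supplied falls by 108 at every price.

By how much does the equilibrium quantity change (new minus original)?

Initially, 3725 - 6P = 2P - 403, so 4128 = 8P and P = 516, q = 629.
With the change applied: demand qd = 2571 - 6P, supply qs = 2P - 511.
Setting them equal: 2571 - 6P = 2P - 511 → 3082 = 8P, so P = 385.25 and q = 259.5.
Δq = 259.5 − 629 = -369.5.

-369.5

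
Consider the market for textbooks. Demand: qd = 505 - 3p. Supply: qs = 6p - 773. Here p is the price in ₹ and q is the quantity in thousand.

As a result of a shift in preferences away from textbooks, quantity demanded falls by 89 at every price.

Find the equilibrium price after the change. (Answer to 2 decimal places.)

Initially, 505 - 3p = 6p - 773, so 1278 = 9p and p = 142, q = 79.
The shock moves the curves to qd = 416 - 3p and qs = 6p - 773.
Clearing the new market: 416 - 3p = 6p - 773, so p = 1189/9 ≈ 132.1111 and q = 59/3 ≈ 19.6667.

132.11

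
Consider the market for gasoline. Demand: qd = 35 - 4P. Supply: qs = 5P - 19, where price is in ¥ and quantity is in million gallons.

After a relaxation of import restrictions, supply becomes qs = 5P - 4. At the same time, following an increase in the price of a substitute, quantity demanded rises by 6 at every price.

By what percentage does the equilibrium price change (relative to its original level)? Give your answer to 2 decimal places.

Before the shock: 35 - 4P = 5P - 19 ⇒ 54 = 9P ⇒ P = 6, q = 11.
After the shift, demand is qd = 41 - 4P and supply is qs = 5P - 4.
Equate the new curves: 41 - 4P = 5P - 4, giving 45 = 9P, P = 5, q = 21.
%ΔP = (5 − 6) / 6 × 100 = -16.67%.

-16.67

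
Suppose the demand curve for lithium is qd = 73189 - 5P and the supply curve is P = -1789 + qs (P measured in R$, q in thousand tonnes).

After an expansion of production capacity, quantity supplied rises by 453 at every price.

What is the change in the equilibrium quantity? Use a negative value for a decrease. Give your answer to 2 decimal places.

Initially, 73189 - 5P = P + 1789, so 71400 = 6P and P = 11900, q = 13689.
The new curves are qd = 73189 - 5P (demand) and qs = P + 2242 (supply).
New equilibrium: 73189 - 5P = P + 2242 ⇒ 70947 = 6P ⇒ P = 11824.5, q = 14066.5.
Δq = 14066.5 − 13689 = +377.50.

+377.50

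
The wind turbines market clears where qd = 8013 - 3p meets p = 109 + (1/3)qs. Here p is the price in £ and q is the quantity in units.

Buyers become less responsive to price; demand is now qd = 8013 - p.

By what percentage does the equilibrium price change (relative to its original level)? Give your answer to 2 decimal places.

Before the shock: 8013 - 3p = 3p - 327 ⇒ 8340 = 6p ⇒ p = 1390, q = 3843.
After the shift, demand is qd = 8013 - p and supply is qs = 3p - 327.
Clearing the new market: 8013 - p = 3p - 327, so p = 2085 and q = 5928.
%Δp = (2085 − 1390) / 1390 × 100 = +50.00%.

+50.00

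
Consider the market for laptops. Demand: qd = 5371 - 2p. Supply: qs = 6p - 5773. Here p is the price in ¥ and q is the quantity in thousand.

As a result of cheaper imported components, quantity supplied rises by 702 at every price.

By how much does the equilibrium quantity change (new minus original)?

Solve the original market: 5371 - 2p = 6p - 5773, hence p = 1393 and q = 2585.
The shock moves the curves to qd = 5371 - 2p and qs = 6p - 5071.
Setting them equal: 5371 - 2p = 6p - 5071 → 10442 = 8p, so p = 1305.25 and q = 2760.5.
Δq = 2760.5 − 2585 = +175.5.

+175.5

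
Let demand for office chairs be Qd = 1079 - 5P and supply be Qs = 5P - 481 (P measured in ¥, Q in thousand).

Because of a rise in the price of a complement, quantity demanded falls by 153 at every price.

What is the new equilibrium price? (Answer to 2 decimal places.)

Solve the original market: 1079 - 5P = 5P - 481, hence P = 156 and Q = 299.
The shock moves the curves to Qd = 926 - 5P and Qs = 5P - 481.
Equate the new curves: 926 - 5P = 5P - 481, giving 1407 = 10P, P = 140.7, Q = 222.5.

140.70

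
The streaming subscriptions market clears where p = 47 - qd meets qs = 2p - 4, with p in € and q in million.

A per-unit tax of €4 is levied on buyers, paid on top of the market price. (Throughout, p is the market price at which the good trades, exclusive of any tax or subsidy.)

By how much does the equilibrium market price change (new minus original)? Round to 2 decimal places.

Before the shock: 47 - p = 2p - 4 ⇒ 51 = 3p ⇒ p = 17, q = 30.
Since buyers pay the price plus the tax, the effective demand curve becomes qd = 43 - p.
Equate the new curves: 43 - p = 2p - 4, giving 47 = 3p, p = 47/3 ≈ 15.6667, q = 82/3 ≈ 27.3333.
Δp = 15.6667 − 17 = -1.33.

-1.33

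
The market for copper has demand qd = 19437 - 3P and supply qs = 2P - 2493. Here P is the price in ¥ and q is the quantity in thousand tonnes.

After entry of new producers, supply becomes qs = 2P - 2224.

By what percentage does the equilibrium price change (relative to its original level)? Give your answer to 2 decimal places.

-1.23

Solve the original market: 19437 - 3P = 2P - 2493, hence P = 4386 and q = 6279.
The new curves are qd = 19437 - 3P (demand) and qs = 2P - 2224 (supply).
Setting them equal: 19437 - 3P = 2P - 2224 → 21661 = 5P, so P = 4332.2 and q = 6440.4.
%ΔP = (4332.2 − 4386) / 4386 × 100 = -1.23%.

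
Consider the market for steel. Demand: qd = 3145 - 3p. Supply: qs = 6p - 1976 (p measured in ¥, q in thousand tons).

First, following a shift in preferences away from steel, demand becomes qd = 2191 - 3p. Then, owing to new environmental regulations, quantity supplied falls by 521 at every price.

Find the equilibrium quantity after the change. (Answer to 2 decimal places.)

628.33

Initially, 3145 - 3p = 6p - 1976, so 5121 = 9p and p = 569, q = 1438.
The shock moves the curves to qd = 2191 - 3p and qs = 6p - 2497.
Clearing the new market: 2191 - 3p = 6p - 2497, so p = 4688/9 ≈ 520.8889 and q = 1885/3 ≈ 628.3333.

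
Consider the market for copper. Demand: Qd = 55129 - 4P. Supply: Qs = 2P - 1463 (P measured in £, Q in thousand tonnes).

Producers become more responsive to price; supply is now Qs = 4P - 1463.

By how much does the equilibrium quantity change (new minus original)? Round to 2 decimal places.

+9432.00

Before the shock: 55129 - 4P = 2P - 1463 ⇒ 56592 = 6P ⇒ P = 9432, Q = 17401.
After the shift, demand is Qd = 55129 - 4P and supply is Qs = 4P - 1463.
Equate the new curves: 55129 - 4P = 4P - 1463, giving 56592 = 8P, P = 7074, Q = 26833.
ΔQ = 26833 − 17401 = +9432.00.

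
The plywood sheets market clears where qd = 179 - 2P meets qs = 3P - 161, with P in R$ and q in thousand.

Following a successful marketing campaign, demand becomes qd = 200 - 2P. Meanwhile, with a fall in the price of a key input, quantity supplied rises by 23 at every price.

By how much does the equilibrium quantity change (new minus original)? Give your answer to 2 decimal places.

+21.80

Original equilibrium: 179 - 2P = 3P - 161 gives 340 = 5P, so P = 68 and q = 43.
With the change applied: demand qd = 200 - 2P, supply qs = 3P - 138.
Setting them equal: 200 - 2P = 3P - 138 → 338 = 5P, so P = 67.6 and q = 64.8.
Δq = 64.8 − 43 = +21.80.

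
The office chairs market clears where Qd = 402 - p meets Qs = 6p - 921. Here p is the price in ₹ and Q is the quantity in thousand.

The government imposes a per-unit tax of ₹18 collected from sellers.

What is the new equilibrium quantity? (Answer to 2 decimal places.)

197.57

Initially, 402 - p = 6p - 921, so 1323 = 7p and p = 189, Q = 213.
Since sellers keep the price net of the tax, the effective supply curve becomes Qs = 6p - 1029.
Setting them equal: 402 - p = 6p - 1029 → 1431 = 7p, so p = 1431/7 ≈ 204.4286 and Q = 1383/7 ≈ 197.5714.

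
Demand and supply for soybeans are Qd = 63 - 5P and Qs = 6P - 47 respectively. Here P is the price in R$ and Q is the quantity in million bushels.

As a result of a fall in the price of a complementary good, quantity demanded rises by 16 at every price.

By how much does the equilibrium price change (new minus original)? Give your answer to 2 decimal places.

Solve the original market: 63 - 5P = 6P - 47, hence P = 10 and Q = 13.
The shock moves the curves to Qd = 79 - 5P and Qs = 6P - 47.
Equate the new curves: 79 - 5P = 6P - 47, giving 126 = 11P, P = 126/11 ≈ 11.4545, Q = 239/11 ≈ 21.7273.
ΔP = 11.4545 − 10 = +1.45.

+1.45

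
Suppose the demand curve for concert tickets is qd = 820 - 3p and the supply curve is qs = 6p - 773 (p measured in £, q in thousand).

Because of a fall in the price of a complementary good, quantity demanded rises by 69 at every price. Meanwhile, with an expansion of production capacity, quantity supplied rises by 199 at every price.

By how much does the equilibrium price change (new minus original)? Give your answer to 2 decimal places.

-14.44

Before the shock: 820 - 3p = 6p - 773 ⇒ 1593 = 9p ⇒ p = 177, q = 289.
The shock moves the curves to qd = 889 - 3p and qs = 6p - 574.
Clearing the new market: 889 - 3p = 6p - 574, so p = 1463/9 ≈ 162.5556 and q = 1204/3 ≈ 401.3333.
Δp = 162.5556 − 177 = -14.44.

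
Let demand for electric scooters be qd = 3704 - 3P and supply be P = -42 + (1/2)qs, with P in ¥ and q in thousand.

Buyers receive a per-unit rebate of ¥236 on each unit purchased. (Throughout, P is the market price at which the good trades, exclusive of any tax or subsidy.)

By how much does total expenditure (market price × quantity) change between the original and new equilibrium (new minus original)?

+462069.12

Original equilibrium: 3704 - 3P = 2P + 84 gives 3620 = 5P, so P = 724 and q = 1532.
Since buyers' out-of-pocket price is the market price minus the rebate, the effective demand curve becomes qd = 4412 - 3P.
Setting them equal: 4412 - 3P = 2P + 84 → 4328 = 5P, so P = 865.6 and q = 1815.2.
Expenditure moves from 724×1532 = 1109168 to 865.6×1815.2 = 1571237.12; change = +462069.12.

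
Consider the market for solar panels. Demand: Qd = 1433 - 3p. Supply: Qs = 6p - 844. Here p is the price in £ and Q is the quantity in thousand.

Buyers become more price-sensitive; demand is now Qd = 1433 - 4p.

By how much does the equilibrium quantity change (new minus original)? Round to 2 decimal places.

-151.80

Solve the original market: 1433 - 3p = 6p - 844, hence p = 253 and Q = 674.
After the shift, demand is Qd = 1433 - 4p and supply is Qs = 6p - 844.
New equilibrium: 1433 - 4p = 6p - 844 ⇒ 2277 = 10p ⇒ p = 227.7, Q = 522.2.
ΔQ = 522.2 − 674 = -151.80.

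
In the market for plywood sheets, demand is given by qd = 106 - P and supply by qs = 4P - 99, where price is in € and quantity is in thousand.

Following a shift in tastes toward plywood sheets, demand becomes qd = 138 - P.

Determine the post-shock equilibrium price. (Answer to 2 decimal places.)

47.40

Before the shock: 106 - P = 4P - 99 ⇒ 205 = 5P ⇒ P = 41, q = 65.
With the change applied: demand qd = 138 - P, supply qs = 4P - 99.
Setting them equal: 138 - P = 4P - 99 → 237 = 5P, so P = 47.4 and q = 90.6.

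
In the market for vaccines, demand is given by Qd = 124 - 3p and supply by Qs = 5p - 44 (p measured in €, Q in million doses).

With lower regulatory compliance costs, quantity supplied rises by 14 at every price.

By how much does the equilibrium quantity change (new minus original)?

+5.25

Initially, 124 - 3p = 5p - 44, so 168 = 8p and p = 21, Q = 61.
After the shift, demand is Qd = 124 - 3p and supply is Qs = 5p - 30.
Clearing the new market: 124 - 3p = 5p - 30, so p = 19.25 and Q = 66.25.
ΔQ = 66.25 − 61 = +5.25.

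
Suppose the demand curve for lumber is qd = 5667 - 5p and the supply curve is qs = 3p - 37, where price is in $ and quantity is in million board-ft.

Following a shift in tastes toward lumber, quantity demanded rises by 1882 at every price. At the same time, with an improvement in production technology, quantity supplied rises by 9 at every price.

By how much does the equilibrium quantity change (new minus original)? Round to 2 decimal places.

+711.38

Original equilibrium: 5667 - 5p = 3p - 37 gives 5704 = 8p, so p = 713 and q = 2102.
The shock moves the curves to qd = 7549 - 5p and qs = 3p - 28.
Clearing the new market: 7549 - 5p = 3p - 28, so p = 947.125 and q = 2813.375.
Δq = 2813.375 − 2102 = +711.38.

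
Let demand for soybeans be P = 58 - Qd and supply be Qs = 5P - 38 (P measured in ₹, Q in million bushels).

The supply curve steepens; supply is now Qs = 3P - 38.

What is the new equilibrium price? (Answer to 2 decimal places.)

Before the shock: 58 - P = 5P - 38 ⇒ 96 = 6P ⇒ P = 16, Q = 42.
After the shift, demand is Qd = 58 - P and supply is Qs = 3P - 38.
Setting them equal: 58 - P = 3P - 38 → 96 = 4P, so P = 24 and Q = 34.

24.00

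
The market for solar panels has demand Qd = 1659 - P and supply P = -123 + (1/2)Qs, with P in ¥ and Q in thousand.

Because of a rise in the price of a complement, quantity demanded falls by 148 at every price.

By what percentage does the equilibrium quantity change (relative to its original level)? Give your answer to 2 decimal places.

Before the shock: 1659 - P = 2P + 246 ⇒ 1413 = 3P ⇒ P = 471, Q = 1188.
The shock moves the curves to Qd = 1511 - P and Qs = 2P + 246.
New equilibrium: 1511 - P = 2P + 246 ⇒ 1265 = 3P ⇒ P = 1265/3 ≈ 421.6667, Q = 3268/3 ≈ 1089.3333.
%ΔQ = (1089.3333 − 1188) / 1188 × 100 = -8.31%.

-8.31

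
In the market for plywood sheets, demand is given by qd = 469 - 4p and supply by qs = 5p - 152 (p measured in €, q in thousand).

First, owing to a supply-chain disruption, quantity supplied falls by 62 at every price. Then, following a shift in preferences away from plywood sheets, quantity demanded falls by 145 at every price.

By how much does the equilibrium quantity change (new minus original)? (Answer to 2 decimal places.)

Initially, 469 - 4p = 5p - 152, so 621 = 9p and p = 69, q = 193.
The new curves are qd = 324 - 4p (demand) and qs = 5p - 214 (supply).
Setting them equal: 324 - 4p = 5p - 214 → 538 = 9p, so p = 538/9 ≈ 59.7778 and q = 764/9 ≈ 84.8889.
Δq = 84.8889 − 193 = -108.11.

-108.11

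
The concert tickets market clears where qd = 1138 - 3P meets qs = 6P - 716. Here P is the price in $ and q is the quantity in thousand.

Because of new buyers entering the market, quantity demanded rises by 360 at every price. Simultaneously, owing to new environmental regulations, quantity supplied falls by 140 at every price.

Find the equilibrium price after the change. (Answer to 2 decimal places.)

261.56

Initially, 1138 - 3P = 6P - 716, so 1854 = 9P and P = 206, q = 520.
With the change applied: demand qd = 1498 - 3P, supply qs = 6P - 856.
Equate the new curves: 1498 - 3P = 6P - 856, giving 2354 = 9P, P = 2354/9 ≈ 261.5556, q = 2140/3 ≈ 713.3333.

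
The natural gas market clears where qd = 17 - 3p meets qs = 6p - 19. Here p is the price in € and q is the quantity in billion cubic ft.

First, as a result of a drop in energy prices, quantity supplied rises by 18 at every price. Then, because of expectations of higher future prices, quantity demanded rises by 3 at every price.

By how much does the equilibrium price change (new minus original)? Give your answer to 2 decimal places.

Original equilibrium: 17 - 3p = 6p - 19 gives 36 = 9p, so p = 4 and q = 5.
With the change applied: demand qd = 20 - 3p, supply qs = 6p - 1.
New equilibrium: 20 - 3p = 6p - 1 ⇒ 21 = 9p ⇒ p = 7/3 ≈ 2.3333, q = 13.
Δp = 2.3333 − 4 = -1.67.

-1.67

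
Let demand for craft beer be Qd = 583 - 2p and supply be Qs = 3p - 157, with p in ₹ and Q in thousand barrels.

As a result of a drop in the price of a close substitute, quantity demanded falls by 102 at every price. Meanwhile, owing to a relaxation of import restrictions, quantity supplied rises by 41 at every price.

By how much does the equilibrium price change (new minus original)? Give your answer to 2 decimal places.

-28.60

Solve the original market: 583 - 2p = 3p - 157, hence p = 148 and Q = 287.
After the shift, demand is Qd = 481 - 2p and supply is Qs = 3p - 116.
Clearing the new market: 481 - 2p = 3p - 116, so p = 119.4 and Q = 242.2.
Δp = 119.4 − 148 = -28.60.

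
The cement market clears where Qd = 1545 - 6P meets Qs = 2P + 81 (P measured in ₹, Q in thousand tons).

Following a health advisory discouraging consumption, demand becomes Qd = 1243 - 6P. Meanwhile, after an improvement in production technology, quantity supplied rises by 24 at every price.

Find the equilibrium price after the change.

Initially, 1545 - 6P = 2P + 81, so 1464 = 8P and P = 183, Q = 447.
After the shift, demand is Qd = 1243 - 6P and supply is Qs = 2P + 105.
New equilibrium: 1243 - 6P = 2P + 105 ⇒ 1138 = 8P ⇒ P = 142.25, Q = 389.5.

142.25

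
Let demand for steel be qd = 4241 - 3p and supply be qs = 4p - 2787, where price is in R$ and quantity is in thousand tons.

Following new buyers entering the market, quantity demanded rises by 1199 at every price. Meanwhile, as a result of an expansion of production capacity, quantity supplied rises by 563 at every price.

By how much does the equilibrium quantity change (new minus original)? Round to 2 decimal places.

Before the shock: 4241 - 3p = 4p - 2787 ⇒ 7028 = 7p ⇒ p = 1004, q = 1229.
The shock moves the curves to qd = 5440 - 3p and qs = 4p - 2224.
Equate the new curves: 5440 - 3p = 4p - 2224, giving 7664 = 7p, p = 7664/7 ≈ 1094.8571, q = 15088/7 ≈ 2155.4286.
Δq = 2155.4286 − 1229 = +926.43.

+926.43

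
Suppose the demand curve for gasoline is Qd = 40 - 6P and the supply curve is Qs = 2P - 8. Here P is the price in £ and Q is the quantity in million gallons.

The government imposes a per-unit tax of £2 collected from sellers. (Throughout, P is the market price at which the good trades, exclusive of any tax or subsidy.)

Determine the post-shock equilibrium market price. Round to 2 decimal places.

Initially, 40 - 6P = 2P - 8, so 48 = 8P and P = 6, Q = 4.
Since sellers keep the price net of the tax, the effective supply curve becomes Qs = 2P - 12.
Clearing the new market: 40 - 6P = 2P - 12, so P = 6.5 and Q = 1.

6.50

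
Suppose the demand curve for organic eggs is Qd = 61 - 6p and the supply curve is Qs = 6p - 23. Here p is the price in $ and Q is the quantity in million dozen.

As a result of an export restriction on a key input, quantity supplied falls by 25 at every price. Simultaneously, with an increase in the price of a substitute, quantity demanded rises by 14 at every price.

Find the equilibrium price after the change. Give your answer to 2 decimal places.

10.25

Before the shock: 61 - 6p = 6p - 23 ⇒ 84 = 12p ⇒ p = 7, Q = 19.
The new curves are Qd = 75 - 6p (demand) and Qs = 6p - 48 (supply).
New equilibrium: 75 - 6p = 6p - 48 ⇒ 123 = 12p ⇒ p = 10.25, Q = 13.5.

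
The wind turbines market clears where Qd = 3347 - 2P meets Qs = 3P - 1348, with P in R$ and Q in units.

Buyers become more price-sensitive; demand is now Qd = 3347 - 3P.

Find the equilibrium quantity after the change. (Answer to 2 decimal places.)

Initially, 3347 - 2P = 3P - 1348, so 4695 = 5P and P = 939, Q = 1469.
The shock moves the curves to Qd = 3347 - 3P and Qs = 3P - 1348.
Setting them equal: 3347 - 3P = 3P - 1348 → 4695 = 6P, so P = 782.5 and Q = 999.5.

999.50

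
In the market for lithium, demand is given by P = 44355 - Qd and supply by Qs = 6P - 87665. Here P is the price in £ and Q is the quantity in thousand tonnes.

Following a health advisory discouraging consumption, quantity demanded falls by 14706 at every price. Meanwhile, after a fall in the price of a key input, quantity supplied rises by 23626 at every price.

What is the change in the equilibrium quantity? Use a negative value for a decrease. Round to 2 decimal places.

Solve the original market: 44355 - P = 6P - 87665, hence P = 18860 and Q = 25495.
After the shift, demand is Qd = 29649 - P and supply is Qs = 6P - 64039.
Setting them equal: 29649 - P = 6P - 64039 → 93688 = 7P, so P = 13384 and Q = 16265.
ΔQ = 16265 − 25495 = -9230.00.

-9230.00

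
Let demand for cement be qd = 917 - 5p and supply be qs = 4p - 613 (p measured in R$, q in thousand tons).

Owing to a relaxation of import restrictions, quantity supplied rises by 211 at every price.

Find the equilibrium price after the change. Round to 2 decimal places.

Before the shock: 917 - 5p = 4p - 613 ⇒ 1530 = 9p ⇒ p = 170, q = 67.
The new curves are qd = 917 - 5p (demand) and qs = 4p - 402 (supply).
Setting them equal: 917 - 5p = 4p - 402 → 1319 = 9p, so p = 1319/9 ≈ 146.5556 and q = 1658/9 ≈ 184.2222.

146.56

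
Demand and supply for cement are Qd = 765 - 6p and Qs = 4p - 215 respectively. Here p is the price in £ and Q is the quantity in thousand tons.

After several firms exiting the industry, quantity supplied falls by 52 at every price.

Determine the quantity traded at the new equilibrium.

Original equilibrium: 765 - 6p = 4p - 215 gives 980 = 10p, so p = 98 and Q = 177.
The new curves are Qd = 765 - 6p (demand) and Qs = 4p - 267 (supply).
Equate the new curves: 765 - 6p = 4p - 267, giving 1032 = 10p, p = 103.2, Q = 145.8.

145.8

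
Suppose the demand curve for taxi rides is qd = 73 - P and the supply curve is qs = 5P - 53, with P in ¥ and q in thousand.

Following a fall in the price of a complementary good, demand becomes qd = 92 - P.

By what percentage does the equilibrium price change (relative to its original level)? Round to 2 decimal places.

Solve the original market: 73 - P = 5P - 53, hence P = 21 and q = 52.
After the shift, demand is qd = 92 - P and supply is qs = 5P - 53.
Clearing the new market: 92 - P = 5P - 53, so P = 145/6 ≈ 24.1667 and q = 407/6 ≈ 67.8333.
%ΔP = (24.1667 − 21) / 21 × 100 = +15.08%.

+15.08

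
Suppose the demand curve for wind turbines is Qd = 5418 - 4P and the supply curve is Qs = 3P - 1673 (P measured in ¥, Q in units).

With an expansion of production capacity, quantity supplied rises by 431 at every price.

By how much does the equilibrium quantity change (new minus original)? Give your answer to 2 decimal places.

+246.29

Initially, 5418 - 4P = 3P - 1673, so 7091 = 7P and P = 1013, Q = 1366.
The new curves are Qd = 5418 - 4P (demand) and Qs = 3P - 1242 (supply).
Clearing the new market: 5418 - 4P = 3P - 1242, so P = 6660/7 ≈ 951.4286 and Q = 11286/7 ≈ 1612.2857.
ΔQ = 1612.2857 − 1366 = +246.29.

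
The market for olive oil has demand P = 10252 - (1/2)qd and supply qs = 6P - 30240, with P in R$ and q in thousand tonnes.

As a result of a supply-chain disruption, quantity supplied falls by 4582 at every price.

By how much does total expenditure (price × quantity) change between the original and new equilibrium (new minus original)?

Before the shock: 20504 - 2P = 6P - 30240 ⇒ 50744 = 8P ⇒ P = 6343, q = 7818.
With the change applied: demand qd = 20504 - 2P, supply qs = 6P - 34822.
Equate the new curves: 20504 - 2P = 6P - 34822, giving 55326 = 8P, P = 6915.75, q = 6672.5.
Expenditure moves from 6343×7818 = 49589574 to 6915.75×6672.5 = 46145341.875; change = -3444232.125.

-3444232.125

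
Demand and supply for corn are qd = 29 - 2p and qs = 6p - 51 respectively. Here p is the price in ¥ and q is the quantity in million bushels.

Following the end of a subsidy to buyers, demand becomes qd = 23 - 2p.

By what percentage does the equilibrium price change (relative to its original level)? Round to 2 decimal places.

-7.50

Original equilibrium: 29 - 2p = 6p - 51 gives 80 = 8p, so p = 10 and q = 9.
With the change applied: demand qd = 23 - 2p, supply qs = 6p - 51.
New equilibrium: 23 - 2p = 6p - 51 ⇒ 74 = 8p ⇒ p = 9.25, q = 4.5.
%Δp = (9.25 − 10) / 10 × 100 = -7.50%.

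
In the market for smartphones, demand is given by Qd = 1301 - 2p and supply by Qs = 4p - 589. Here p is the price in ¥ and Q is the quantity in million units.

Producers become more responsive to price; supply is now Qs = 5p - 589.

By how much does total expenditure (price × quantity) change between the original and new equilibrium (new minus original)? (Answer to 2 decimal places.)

Original equilibrium: 1301 - 2p = 4p - 589 gives 1890 = 6p, so p = 315 and Q = 671.
The shock moves the curves to Qd = 1301 - 2p and Qs = 5p - 589.
Clearing the new market: 1301 - 2p = 5p - 589, so p = 270 and Q = 761.
Expenditure moves from 315×671 = 211365 to 270×761 = 205470; change = -5895.00.

-5895.00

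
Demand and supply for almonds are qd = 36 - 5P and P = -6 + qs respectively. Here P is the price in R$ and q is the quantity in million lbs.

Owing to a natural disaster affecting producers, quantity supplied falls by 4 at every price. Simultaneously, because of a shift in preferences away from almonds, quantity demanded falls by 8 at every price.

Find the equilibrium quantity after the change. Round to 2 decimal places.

6.33

Original equilibrium: 36 - 5P = P + 6 gives 30 = 6P, so P = 5 and q = 11.
The shock moves the curves to qd = 28 - 5P and qs = P + 2.
New equilibrium: 28 - 5P = P + 2 ⇒ 26 = 6P ⇒ P = 13/3 ≈ 4.3333, q = 19/3 ≈ 6.3333.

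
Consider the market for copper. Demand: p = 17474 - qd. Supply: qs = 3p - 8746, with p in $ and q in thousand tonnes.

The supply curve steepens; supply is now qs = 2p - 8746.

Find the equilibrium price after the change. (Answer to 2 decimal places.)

8740.00

Solve the original market: 17474 - p = 3p - 8746, hence p = 6555 and q = 10919.
The new curves are qd = 17474 - p (demand) and qs = 2p - 8746 (supply).
Equate the new curves: 17474 - p = 2p - 8746, giving 26220 = 3p, p = 8740, q = 8734.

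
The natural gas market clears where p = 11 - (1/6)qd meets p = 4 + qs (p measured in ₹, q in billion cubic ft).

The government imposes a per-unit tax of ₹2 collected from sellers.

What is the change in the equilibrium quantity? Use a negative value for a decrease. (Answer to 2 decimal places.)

-1.71

Initially, 66 - 6p = p - 4, so 70 = 7p and p = 10, q = 6.
Since sellers keep the price net of the tax, the effective supply curve becomes qs = p - 6.
New equilibrium: 66 - 6p = p - 6 ⇒ 72 = 7p ⇒ p = 72/7 ≈ 10.2857, q = 30/7 ≈ 4.2857.
Δq = 4.2857 − 6 = -1.71.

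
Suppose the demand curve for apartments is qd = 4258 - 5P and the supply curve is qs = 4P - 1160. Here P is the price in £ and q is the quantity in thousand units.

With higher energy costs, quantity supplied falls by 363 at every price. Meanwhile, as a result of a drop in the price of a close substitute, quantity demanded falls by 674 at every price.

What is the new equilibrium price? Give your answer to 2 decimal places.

567.44

Initially, 4258 - 5P = 4P - 1160, so 5418 = 9P and P = 602, q = 1248.
After the shift, demand is qd = 3584 - 5P and supply is qs = 4P - 1523.
New equilibrium: 3584 - 5P = 4P - 1523 ⇒ 5107 = 9P ⇒ P = 5107/9 ≈ 567.4444, q = 6721/9 ≈ 746.7778.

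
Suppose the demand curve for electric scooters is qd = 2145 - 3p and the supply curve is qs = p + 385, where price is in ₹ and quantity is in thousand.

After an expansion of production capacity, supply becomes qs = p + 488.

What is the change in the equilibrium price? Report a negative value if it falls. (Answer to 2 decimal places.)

Solve the original market: 2145 - 3p = p + 385, hence p = 440 and q = 825.
After the shift, demand is qd = 2145 - 3p and supply is qs = p + 488.
New equilibrium: 2145 - 3p = p + 488 ⇒ 1657 = 4p ⇒ p = 414.25, q = 902.25.
Δp = 414.25 − 440 = -25.75.

-25.75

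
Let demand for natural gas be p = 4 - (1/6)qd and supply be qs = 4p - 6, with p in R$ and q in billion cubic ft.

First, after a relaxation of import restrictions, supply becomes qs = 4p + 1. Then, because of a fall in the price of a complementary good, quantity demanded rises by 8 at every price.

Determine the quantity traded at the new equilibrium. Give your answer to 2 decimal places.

Original equilibrium: 24 - 6p = 4p - 6 gives 30 = 10p, so p = 3 and q = 6.
The new curves are qd = 32 - 6p (demand) and qs = 4p + 1 (supply).
Equate the new curves: 32 - 6p = 4p + 1, giving 31 = 10p, p = 3.1, q = 13.4.

13.40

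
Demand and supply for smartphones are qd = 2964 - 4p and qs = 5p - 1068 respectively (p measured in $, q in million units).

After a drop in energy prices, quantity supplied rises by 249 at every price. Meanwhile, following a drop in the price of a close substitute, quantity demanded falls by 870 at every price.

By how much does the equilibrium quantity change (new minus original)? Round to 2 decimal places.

Solve the original market: 2964 - 4p = 5p - 1068, hence p = 448 and q = 1172.
With the change applied: demand qd = 2094 - 4p, supply qs = 5p - 819.
Equate the new curves: 2094 - 4p = 5p - 819, giving 2913 = 9p, p = 971/3 ≈ 323.6667, q = 2398/3 ≈ 799.3333.
Δq = 799.3333 − 1172 = -372.67.

-372.67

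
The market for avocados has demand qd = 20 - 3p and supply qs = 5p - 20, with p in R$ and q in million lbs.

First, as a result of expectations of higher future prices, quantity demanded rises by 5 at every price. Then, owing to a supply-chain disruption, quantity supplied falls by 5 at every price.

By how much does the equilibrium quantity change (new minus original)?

+1.25

Original equilibrium: 20 - 3p = 5p - 20 gives 40 = 8p, so p = 5 and q = 5.
With the change applied: demand qd = 25 - 3p, supply qs = 5p - 25.
Clearing the new market: 25 - 3p = 5p - 25, so p = 6.25 and q = 6.25.
Δq = 6.25 − 5 = +1.25.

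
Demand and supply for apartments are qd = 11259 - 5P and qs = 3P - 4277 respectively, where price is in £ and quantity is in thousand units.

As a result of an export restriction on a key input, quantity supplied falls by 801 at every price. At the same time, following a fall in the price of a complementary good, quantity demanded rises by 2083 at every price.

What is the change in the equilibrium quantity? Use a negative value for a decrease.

Solve the original market: 11259 - 5P = 3P - 4277, hence P = 1942 and q = 1549.
The shock moves the curves to qd = 13342 - 5P and qs = 3P - 5078.
Setting them equal: 13342 - 5P = 3P - 5078 → 18420 = 8P, so P = 2302.5 and q = 1829.5.
Δq = 1829.5 − 1549 = +280.5.

+280.5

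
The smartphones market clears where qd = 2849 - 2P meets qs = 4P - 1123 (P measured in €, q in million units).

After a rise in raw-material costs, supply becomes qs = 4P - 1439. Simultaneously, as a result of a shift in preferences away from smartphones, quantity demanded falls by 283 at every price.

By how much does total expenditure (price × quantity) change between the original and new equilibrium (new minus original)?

-187857.5

Before the shock: 2849 - 2P = 4P - 1123 ⇒ 3972 = 6P ⇒ P = 662, q = 1525.
The new curves are qd = 2566 - 2P (demand) and qs = 4P - 1439 (supply).
New equilibrium: 2566 - 2P = 4P - 1439 ⇒ 4005 = 6P ⇒ P = 667.5, q = 1231.
Expenditure moves from 662×1525 = 1009550 to 667.5×1231 = 821692.5; change = -187857.5.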